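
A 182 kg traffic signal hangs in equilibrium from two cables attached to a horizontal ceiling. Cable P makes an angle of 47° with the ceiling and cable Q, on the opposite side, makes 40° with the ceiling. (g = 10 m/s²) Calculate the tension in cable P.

Weight W = 182 × 10 = 1820 N acts straight down.
Horizontal: T_P cos 47° = T_Q cos 40°  →  T_Q = 0.8903 T_P.
Vertical: T_P sin 47° + T_Q sin 40° = 1820.
Substituting the horizontal relation into the vertical equation gives 1.304 T_P = 1820, so T_P = 1396 N.

T_P ≈ 1400 N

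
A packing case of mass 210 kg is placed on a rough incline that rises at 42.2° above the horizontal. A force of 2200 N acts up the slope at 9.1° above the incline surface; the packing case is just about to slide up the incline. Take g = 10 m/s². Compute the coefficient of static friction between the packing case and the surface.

On the verge of sliding up the incline, friction is at its maximum μN and acts down the slope.
Perpendicular to incline: N = W cos 42.2° − P sin 9.1° = 1556 − 347.9 = 1208 N.
Along incline: P cos 9.1° − μN = W sin 42.2° → μ = −(W sin 42.2° − P cos 9.1°) / N = 0.6307.

μ ≈ 0.631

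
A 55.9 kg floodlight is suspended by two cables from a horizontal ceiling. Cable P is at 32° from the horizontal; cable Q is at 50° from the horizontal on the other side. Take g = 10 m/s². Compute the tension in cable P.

T_P ≈ 363 N

Weight W = 55.9 × 10 = 559 N acts straight down.
Horizontal: T_P cos 32° = T_Q cos 50°  →  T_Q = 1.319 T_P.
Vertical: T_P sin 32° + T_Q sin 50° = 559.
Substituting the horizontal relation into the vertical equation gives 1.541 T_P = 559, so T_P = 362.8 N.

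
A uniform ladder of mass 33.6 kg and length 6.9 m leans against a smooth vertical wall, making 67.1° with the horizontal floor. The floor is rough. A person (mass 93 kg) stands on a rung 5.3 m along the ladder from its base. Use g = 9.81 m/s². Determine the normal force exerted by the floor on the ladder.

N_floor ≈ 1240 N

ΣF_y = 0: N_floor = 33.6×9.81 + 93×9.81 = 1241.9 N.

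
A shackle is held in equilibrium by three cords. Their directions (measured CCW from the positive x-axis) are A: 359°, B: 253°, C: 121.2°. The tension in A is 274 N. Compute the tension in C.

Resolve: ΣF_x = 274 cos 359° + T_B cos 253° + T_C cos 121.2° = 0.
        ΣF_y = 274 sin 359° + T_B sin 253° + T_C sin 121.2° = 0.
The known terms sum to (274, -4.782) N, so -0.2924 T_B − 0.5180 T_C = -274 and -0.9563 T_B + 0.8554 T_C = 4.782.
Solving simultaneously: T_B = 311 N, T_C = 353.3 N.

T_C ≈ 353 N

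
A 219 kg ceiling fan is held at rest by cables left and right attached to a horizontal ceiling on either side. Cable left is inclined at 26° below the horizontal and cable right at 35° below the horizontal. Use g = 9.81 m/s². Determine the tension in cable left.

T_left ≈ 2010 N

Weight W = 219 × 9.81 = 2148 N acts straight down.
Horizontal: T_left cos 26° = T_right cos 35°  →  T_right = 1.097 T_left.
Vertical: T_left sin 26° + T_right sin 35° = 2148.
Substituting the horizontal relation into the vertical equation gives 1.068 T_left = 2148, so T_left = 2012 N.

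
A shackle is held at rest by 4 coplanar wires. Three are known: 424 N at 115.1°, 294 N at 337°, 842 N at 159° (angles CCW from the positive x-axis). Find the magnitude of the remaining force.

F ≈ 900 N

Sum the known components: ΣF_x = -695.3 N, ΣF_y = 570.8 N.
For equilibrium the remaining force must supply (−ΣF_x, −ΣF_y) = (695.3, -570.8) N.
Magnitude = √((695.3)² + (-570.8)²) = 899.6 N; direction = atan2(-570.8, 695.3) = 320.6°.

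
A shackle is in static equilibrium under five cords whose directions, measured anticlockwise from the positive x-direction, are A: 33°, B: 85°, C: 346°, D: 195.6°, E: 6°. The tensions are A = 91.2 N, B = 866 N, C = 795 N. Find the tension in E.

Resolve: ΣF_x = 91.2 cos 33° + 866 cos 85° + 795 cos 346° + T_D cos 195.6° + T_E cos 6° = 0.
        ΣF_y = 91.2 sin 33° + 866 sin 85° + 795 sin 346° + T_D sin 195.6° + T_E sin 6° = 0.
The known terms sum to (923.3, 720) N, so -0.9632 T_D + 0.9945 T_E = -923.3 and -0.2689 T_D + 0.1045 T_E = -720.
Solving simultaneously: T_D = 3715 N, T_E = 2670 N.

T_E ≈ 2670 N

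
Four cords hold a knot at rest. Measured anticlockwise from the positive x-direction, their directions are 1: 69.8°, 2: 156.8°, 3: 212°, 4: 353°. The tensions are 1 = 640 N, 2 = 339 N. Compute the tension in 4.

Resolve: ΣF_x = 640 cos 69.8° + 339 cos 156.8° + T_3 cos 212° + T_4 cos 353° = 0.
        ΣF_y = 640 sin 69.8° + 339 sin 156.8° + T_3 sin 212° + T_4 sin 353° = 0.
The known terms sum to (-90.6, 734.2) N, so -0.8480 T_3 + 0.9925 T_4 = 90.6 and -0.5299 T_3 − 0.1219 T_4 = -734.2.
Solving simultaneously: T_3 = 1140 N, T_4 = 1066 N.

T_4 ≈ 1070 N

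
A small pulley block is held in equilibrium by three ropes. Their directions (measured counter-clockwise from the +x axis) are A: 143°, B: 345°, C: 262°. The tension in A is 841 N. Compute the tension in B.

T_B ≈ 741 N

Resolve: ΣF_x = 841 cos 143° + T_B cos 345° + T_C cos 262° = 0.
        ΣF_y = 841 sin 143° + T_B sin 345° + T_C sin 262° = 0.
The known terms sum to (-671.7, 506.1) N, so 0.9659 T_B − 0.1392 T_C = 671.7 and -0.2588 T_B − 0.9903 T_C = -506.1.
Solving simultaneously: T_B = 741.1 N, T_C = 317.4 N.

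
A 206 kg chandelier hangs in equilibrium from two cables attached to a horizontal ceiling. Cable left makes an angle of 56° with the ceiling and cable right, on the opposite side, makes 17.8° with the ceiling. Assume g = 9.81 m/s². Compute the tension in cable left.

Weight W = 206 × 9.81 = 2021 N acts straight down.
Horizontal: T_left cos 56° = T_right cos 17.8°  →  T_right = 0.5873 T_left.
Vertical: T_left sin 56° + T_right sin 17.8° = 2021.
Substituting the horizontal relation into the vertical equation gives 1.009 T_left = 2021, so T_left = 2004 N.

T_left ≈ 2000 N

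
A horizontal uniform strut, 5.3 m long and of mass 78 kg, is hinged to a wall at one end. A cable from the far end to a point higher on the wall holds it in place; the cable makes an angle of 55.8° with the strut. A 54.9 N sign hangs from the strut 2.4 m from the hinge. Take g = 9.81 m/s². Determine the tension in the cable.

Take torques about the hinge: T sin 55.8° · 5.3 = 78×9.81×2.65 + 54.9×2.4 = 2159.5 N·m.
So T = 2159.5 / (0.8271 × 5.3) = 492.64 N.

T ≈ 493 N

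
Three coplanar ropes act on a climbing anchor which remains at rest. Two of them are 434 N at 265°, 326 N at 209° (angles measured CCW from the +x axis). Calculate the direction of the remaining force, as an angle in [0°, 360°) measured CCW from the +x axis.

θ ≈ 61.3°

Sum the known components: ΣF_x = -323 N, ΣF_y = -590.4 N.
For equilibrium the remaining force must supply (−ΣF_x, −ΣF_y) = (323, 590.4) N.
Magnitude = √((323)² + (590.4)²) = 673 N; direction = atan2(590.4, 323) = 61.3°.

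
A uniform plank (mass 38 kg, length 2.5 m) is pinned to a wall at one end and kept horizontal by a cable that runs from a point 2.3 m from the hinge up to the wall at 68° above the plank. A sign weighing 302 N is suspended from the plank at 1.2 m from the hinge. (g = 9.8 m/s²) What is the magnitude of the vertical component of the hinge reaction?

|H_y| ≈ 314 N

Take torques about the hinge: T sin 68° · 2.3 = 38×9.8×1.25 + 302×1.2 = 827.9 N·m.
So T = 827.9 / (0.9272 × 2.3) = 388.23 N.
ΣF_y = 0: H_y = (38×9.8 + 302) − T sin 68° = 674.4 − 359.96 = 314.44 N.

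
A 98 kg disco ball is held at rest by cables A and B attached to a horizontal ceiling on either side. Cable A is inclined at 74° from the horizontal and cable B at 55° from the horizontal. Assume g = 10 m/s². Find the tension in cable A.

Weight W = 98 × 10 = 980 N acts straight down.
Horizontal: T_A cos 74° = T_B cos 55°  →  T_B = 0.4806 T_A.
Vertical: T_A sin 74° + T_B sin 55° = 980.
Substituting the horizontal relation into the vertical equation gives 1.355 T_A = 980, so T_A = 723.3 N.

T_A ≈ 723 N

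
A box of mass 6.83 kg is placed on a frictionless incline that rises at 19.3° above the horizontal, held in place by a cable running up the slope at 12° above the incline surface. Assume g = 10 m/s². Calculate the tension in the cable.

T ≈ 23.1 N

Take axes along and perpendicular to the incline. Weight components: W sin 19.3° = 22.57 N down-slope, W cos 19.3° = 64.46 N into the surface.
Along incline: T cos 12° = W sin 19.3° → T = 23.08 N.
Perpendicular: N = W cos 19.3° − T sin 12° = 59.66 N.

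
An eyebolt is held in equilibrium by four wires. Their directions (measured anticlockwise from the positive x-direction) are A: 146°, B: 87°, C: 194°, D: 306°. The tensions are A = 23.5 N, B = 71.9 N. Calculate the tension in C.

Resolve: ΣF_x = 23.5 cos 146° + 71.9 cos 87° + T_C cos 194° + T_D cos 306° = 0.
        ΣF_y = 23.5 sin 146° + 71.9 sin 87° + T_C sin 194° + T_D sin 306° = 0.
The known terms sum to (-15.72, 84.94) N, so -0.9703 T_C + 0.5878 T_D = 15.72 and -0.2419 T_C − 0.8090 T_D = -84.94.
Solving simultaneously: T_C = 40.13 N, T_D = 92.99 N.

T_C ≈ 40.1 N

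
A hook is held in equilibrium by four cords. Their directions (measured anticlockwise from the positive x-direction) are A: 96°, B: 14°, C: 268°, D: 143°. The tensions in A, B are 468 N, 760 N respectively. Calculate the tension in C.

T_C ≈ 1140 N

Resolve: ΣF_x = 468 cos 96° + 760 cos 14° + T_C cos 268° + T_D cos 143° = 0.
        ΣF_y = 468 sin 96° + 760 sin 14° + T_C sin 268° + T_D sin 143° = 0.
The known terms sum to (688.5, 649.3) N, so -0.0349 T_C − 0.7986 T_D = -688.5 and -0.9994 T_C + 0.6018 T_D = -649.3.
Solving simultaneously: T_C = 1139 N, T_D = 812.3 N.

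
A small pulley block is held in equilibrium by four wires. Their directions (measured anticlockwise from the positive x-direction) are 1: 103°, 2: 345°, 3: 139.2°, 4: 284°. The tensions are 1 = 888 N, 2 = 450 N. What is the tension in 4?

T_4 ≈ 1250 N

Resolve: ΣF_x = 888 cos 103° + 450 cos 345° + T_3 cos 139.2° + T_4 cos 284° = 0.
        ΣF_y = 888 sin 103° + 450 sin 345° + T_3 sin 139.2° + T_4 sin 284° = 0.
The known terms sum to (234.9, 748.8) N, so -0.7570 T_3 + 0.2419 T_4 = -234.9 and 0.6534 T_3 − 0.9703 T_4 = -748.8.
Solving simultaneously: T_3 = 709.7 N, T_4 = 1250 N.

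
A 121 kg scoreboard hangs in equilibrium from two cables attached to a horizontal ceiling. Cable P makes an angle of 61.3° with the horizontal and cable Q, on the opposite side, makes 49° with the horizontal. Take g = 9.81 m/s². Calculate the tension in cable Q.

T_Q ≈ 608 N

Weight W = 121 × 9.81 = 1187 N acts straight down.
Horizontal: T_P cos 61.3° = T_Q cos 49°  →  T_P = 1.366 T_Q.
Vertical: T_P sin 61.3° + T_Q sin 49° = 1187.
Substituting the horizontal relation into the vertical equation gives 1.953 T_Q = 1187, so T_Q = 607.8 N.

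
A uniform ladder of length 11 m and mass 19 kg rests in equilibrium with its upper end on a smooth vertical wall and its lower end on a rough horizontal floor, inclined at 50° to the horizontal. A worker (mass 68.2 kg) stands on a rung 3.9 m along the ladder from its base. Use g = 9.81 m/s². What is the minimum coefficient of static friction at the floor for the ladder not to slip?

ΣF_y = 0: N_floor = 19×9.81 + 68.2×9.81 = 855.43 N.
Torques about the foot: N_wall · 11 sin 50° = 19×9.81×5.5 cos 50° + 68.2×9.81×3.9 cos 50° → N_wall = 277.24 N.
ΣF_x = 0: f_floor = N_wall = 277.24 N.
μ_min = f_floor / N_floor = 277.24 / 855.43 = 0.3241.

μ_min ≈ 0.324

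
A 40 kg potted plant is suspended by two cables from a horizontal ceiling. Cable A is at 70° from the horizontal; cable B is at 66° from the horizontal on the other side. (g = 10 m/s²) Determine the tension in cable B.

Weight W = 40 × 10 = 400 N acts straight down.
Horizontal: T_A cos 70° = T_B cos 66°  →  T_A = 1.189 T_B.
Vertical: T_A sin 70° + T_B sin 66° = 400.
Substituting the horizontal relation into the vertical equation gives 2.031 T_B = 400, so T_B = 196.9 N.

T_B ≈ 197 N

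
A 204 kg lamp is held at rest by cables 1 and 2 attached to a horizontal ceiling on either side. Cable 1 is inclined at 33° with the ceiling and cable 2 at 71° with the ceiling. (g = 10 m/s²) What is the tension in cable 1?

T_1 ≈ 684 N

Weight W = 204 × 10 = 2040 N acts straight down.
Horizontal: T_1 cos 33° = T_2 cos 71°  →  T_2 = 2.576 T_1.
Vertical: T_1 sin 33° + T_2 sin 71° = 2040.
Substituting the horizontal relation into the vertical equation gives 2.98 T_1 = 2040, so T_1 = 684.5 N.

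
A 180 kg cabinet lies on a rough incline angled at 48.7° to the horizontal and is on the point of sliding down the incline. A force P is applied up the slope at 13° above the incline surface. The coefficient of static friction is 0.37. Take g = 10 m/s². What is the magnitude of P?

P ≈ 1020 N

On the verge of sliding down the incline, friction equals μN and acts up the slope.
Perpendicular: N + P sin 13° = W cos 48.7° = 1188 N.
Along incline: P cos 13° + μN = W sin 48.7° with W sin 48.7° = 1352 N.
Solving the pair for P and N: P = 1024 N, N = 957.6 N (and f = μN = 354.3 N).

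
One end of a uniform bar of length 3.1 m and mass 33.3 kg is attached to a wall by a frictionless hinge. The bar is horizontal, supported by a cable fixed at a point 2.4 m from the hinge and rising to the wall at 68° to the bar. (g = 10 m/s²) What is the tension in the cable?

Take torques about the hinge: T sin 68° · 2.4 = 33.3×10×1.55 = 516.15 N·m.
So T = 516.15 / (0.9272 × 2.4) = 231.95 N.

T ≈ 232 N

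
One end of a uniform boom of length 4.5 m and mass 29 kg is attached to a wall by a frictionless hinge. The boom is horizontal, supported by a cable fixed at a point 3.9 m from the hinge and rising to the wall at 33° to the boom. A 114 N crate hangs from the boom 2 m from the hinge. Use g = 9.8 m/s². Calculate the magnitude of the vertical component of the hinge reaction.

Take torques about the hinge: T sin 33° · 3.9 = 29×9.8×2.25 + 114×2 = 867.45 N·m.
So T = 867.45 / (0.5446 × 3.9) = 408.39 N.
ΣF_y = 0: H_y = (29×9.8 + 114) − T sin 33° = 398.2 − 222.42 = 175.78 N.

|H_y| ≈ 176 N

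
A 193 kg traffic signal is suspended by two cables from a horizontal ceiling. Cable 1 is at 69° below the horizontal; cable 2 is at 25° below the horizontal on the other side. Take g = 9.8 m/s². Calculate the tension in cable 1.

T_1 ≈ 1720 N

Weight W = 193 × 9.8 = 1891 N acts straight down.
Horizontal: T_1 cos 69° = T_2 cos 25°  →  T_2 = 0.3954 T_1.
Vertical: T_1 sin 69° + T_2 sin 25° = 1891.
Substituting the horizontal relation into the vertical equation gives 1.101 T_1 = 1891, so T_1 = 1718 N.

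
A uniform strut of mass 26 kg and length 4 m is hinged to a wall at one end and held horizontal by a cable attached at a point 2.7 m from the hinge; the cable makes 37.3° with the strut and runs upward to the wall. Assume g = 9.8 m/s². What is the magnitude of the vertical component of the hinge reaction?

|H_y| ≈ 66.1 N

Take torques about the hinge: T sin 37.3° · 2.7 = 26×9.8×2 = 509.6 N·m.
So T = 509.6 / (0.6060 × 2.7) = 311.46 N.
ΣF_y = 0: H_y = (26×9.8) − T sin 37.3° = 254.8 − 188.74 = 66.059 N.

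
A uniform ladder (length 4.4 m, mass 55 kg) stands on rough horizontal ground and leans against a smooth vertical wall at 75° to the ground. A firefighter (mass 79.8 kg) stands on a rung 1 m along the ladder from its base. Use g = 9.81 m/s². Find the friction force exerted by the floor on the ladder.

f ≈ 120 N

Torques about the foot: N_wall · 4.4 sin 75° = 55×9.81×2.2 cos 75° + 79.8×9.81×1 cos 75° → N_wall = 119.96 N.
ΣF_x = 0: f_floor = N_wall = 119.96 N.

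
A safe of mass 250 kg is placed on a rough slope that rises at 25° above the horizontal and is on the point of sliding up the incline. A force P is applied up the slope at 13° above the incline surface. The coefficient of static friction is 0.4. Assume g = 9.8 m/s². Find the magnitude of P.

P ≈ 1810 N

On the verge of sliding up the incline, friction equals μN and acts down the slope.
Perpendicular: N + P sin 13° = W cos 25° = 2220 N.
Along incline: P cos 13° = W sin 25° + μN  with W sin 25° = 1035 N.
Solving the pair for P and N: P = 1807 N, N = 1814 N (and f = μN = 725.6 N).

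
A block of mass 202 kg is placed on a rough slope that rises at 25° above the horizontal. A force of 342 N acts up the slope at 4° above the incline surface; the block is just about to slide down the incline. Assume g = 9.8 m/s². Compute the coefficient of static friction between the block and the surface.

On the verge of sliding down the incline, friction is at its maximum μN and acts up the slope.
Perpendicular to incline: N = W cos 25° − P sin 4° = 1794 − 23.86 = 1770 N.
Along incline: P cos 4° + μN = W sin 25° → μ = (W sin 25° − P cos 4°) / N = 0.2799.

μ ≈ 0.280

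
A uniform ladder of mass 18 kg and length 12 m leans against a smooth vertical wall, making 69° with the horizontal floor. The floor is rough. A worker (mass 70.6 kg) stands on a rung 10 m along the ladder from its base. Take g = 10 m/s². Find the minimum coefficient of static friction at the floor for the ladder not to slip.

ΣF_y = 0: N_floor = 18×10 + 70.6×10 = 886 N.
Torques about the foot: N_wall · 12 sin 69° = 18×10×6 cos 69° + 70.6×10×10 cos 69° → N_wall = 260.39 N.
ΣF_x = 0: f_floor = N_wall = 260.39 N.
μ_min = f_floor / N_floor = 260.39 / 886 = 0.2939.

μ_min ≈ 0.294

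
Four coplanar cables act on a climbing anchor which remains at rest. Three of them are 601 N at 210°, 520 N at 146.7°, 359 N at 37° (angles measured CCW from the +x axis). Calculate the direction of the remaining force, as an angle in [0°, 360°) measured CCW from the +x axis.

θ ≈ 343°

Sum the known components: ΣF_x = -668.4 N, ΣF_y = 201 N.
For equilibrium the remaining force must supply (−ΣF_x, −ΣF_y) = (668.4, -201) N.
Magnitude = √((668.4)² + (-201)²) = 698 N; direction = atan2(-201, 668.4) = 343.3°.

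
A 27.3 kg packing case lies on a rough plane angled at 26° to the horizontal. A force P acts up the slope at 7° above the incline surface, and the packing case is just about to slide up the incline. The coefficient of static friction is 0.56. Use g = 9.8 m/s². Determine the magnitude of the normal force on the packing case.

On the verge of sliding up the incline, friction equals μN and acts down the slope.
Perpendicular: N + P sin 7° = W cos 26° = 240.5 N.
Along incline: P cos 7° = W sin 26° + μN  with W sin 26° = 117.3 N.
Solving the pair for P and N: P = 237.5 N, N = 211.5 N (and f = μN = 118.5 N).

N ≈ 212 N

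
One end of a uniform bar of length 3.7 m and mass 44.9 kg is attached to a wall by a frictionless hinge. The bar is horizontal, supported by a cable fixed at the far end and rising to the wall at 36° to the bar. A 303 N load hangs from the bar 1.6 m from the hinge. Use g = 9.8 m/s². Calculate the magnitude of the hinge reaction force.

Take torques about the hinge: T sin 36° · 3.7 = 44.9×9.8×1.85 + 303×1.6 = 1298.8 N·m.
So T = 1298.8 / (0.5878 × 3.7) = 597.22 N.
ΣF_x = 0: H_x = T cos 36° = 483.16 N.
ΣF_y = 0: H_y = (44.9×9.8 + 303) − T sin 36° = 743.02 − 351.04 = 391.98 N.
|H| = √(H_x² + H_y²) = √((483.16)² + (391.98)²) = 622.17 N.

|H| ≈ 622 N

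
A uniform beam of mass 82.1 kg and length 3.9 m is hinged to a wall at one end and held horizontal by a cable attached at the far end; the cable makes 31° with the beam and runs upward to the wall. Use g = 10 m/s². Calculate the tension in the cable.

Take torques about the hinge: T sin 31° · 3.9 = 82.1×10×1.95 = 1601 N·m.
So T = 1601 / (0.5150 × 3.9) = 797.03 N.

T ≈ 797 N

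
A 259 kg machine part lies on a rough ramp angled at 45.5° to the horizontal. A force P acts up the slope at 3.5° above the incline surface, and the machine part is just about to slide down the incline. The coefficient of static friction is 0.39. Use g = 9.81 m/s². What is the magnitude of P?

On the verge of sliding down the incline, friction equals μN and acts up the slope.
Perpendicular: N + P sin 3.5° = W cos 45.5° = 1781 N.
Along incline: P cos 3.5° + μN = W sin 45.5° with W sin 45.5° = 1812 N.
Solving the pair for P and N: P = 1147 N, N = 1711 N (and f = μN = 667.2 N).

P ≈ 1150 N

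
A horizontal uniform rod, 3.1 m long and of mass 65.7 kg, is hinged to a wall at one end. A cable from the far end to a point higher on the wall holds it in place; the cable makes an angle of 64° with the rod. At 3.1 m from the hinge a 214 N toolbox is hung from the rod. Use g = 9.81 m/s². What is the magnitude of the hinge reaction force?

Take torques about the hinge: T sin 64° · 3.1 = 65.7×9.81×1.55 + 214×3.1 = 1662.4 N·m.
So T = 1662.4 / (0.8988 × 3.1) = 596.64 N.
ΣF_x = 0: H_x = T cos 64° = 261.55 N.
ΣF_y = 0: H_y = (65.7×9.81 + 214) − T sin 64° = 858.52 − 536.26 = 322.26 N.
|H| = √(H_x² + H_y²) = √((261.55)² + (322.26)²) = 415.04 N.

|H| ≈ 415 N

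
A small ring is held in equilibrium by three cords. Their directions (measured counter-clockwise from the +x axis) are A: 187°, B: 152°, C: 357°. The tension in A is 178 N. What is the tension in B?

T_B ≈ 73.1 N

Resolve: ΣF_x = 178 cos 187° + T_B cos 152° + T_C cos 357° = 0.
        ΣF_y = 178 sin 187° + T_B sin 152° + T_C sin 357° = 0.
The known terms sum to (-176.7, -21.69) N, so -0.8829 T_B + 0.9986 T_C = 176.7 and 0.4695 T_B − 0.0523 T_C = 21.69.
Solving simultaneously: T_B = 73.14 N, T_C = 241.6 N.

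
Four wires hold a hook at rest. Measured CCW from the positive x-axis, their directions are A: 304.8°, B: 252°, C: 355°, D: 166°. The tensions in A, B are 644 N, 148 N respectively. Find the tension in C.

Resolve: ΣF_x = 644 cos 304.8° + 148 cos 252° + T_C cos 355° + T_D cos 166° = 0.
        ΣF_y = 644 sin 304.8° + 148 sin 252° + T_C sin 355° + T_D sin 166° = 0.
The known terms sum to (321.8, -669.6) N, so 0.9962 T_C − 0.9703 T_D = -321.8 and -0.0872 T_C + 0.2419 T_D = 669.6.
Solving simultaneously: T_C = 3655 N, T_D = 4085 N.

T_C ≈ 3660 N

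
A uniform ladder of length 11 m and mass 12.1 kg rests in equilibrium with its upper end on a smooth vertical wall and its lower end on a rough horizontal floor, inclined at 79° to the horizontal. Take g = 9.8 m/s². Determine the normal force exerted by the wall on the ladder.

N_wall ≈ 11.5 N

Torques about the foot: N_wall · 11 sin 79° = 12.1×9.8×5.5 cos 79° → N_wall = 11.525 N.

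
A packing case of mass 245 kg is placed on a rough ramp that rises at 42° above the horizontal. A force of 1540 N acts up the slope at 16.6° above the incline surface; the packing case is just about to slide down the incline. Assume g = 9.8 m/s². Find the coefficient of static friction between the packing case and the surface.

On the verge of sliding down the incline, friction is at its maximum μN and acts up the slope.
Perpendicular to incline: N = W cos 42° − P sin 16.6° = 1784 − 440 = 1344 N.
Along incline: P cos 16.6° + μN = W sin 42° → μ = (W sin 42° − P cos 16.6°) / N = 0.09727.

μ ≈ 0.0973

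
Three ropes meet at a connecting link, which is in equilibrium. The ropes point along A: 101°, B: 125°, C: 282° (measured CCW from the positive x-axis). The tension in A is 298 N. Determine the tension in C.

T_C ≈ 310 N

Resolve: ΣF_x = 298 cos 101° + T_B cos 125° + T_C cos 282° = 0.
        ΣF_y = 298 sin 101° + T_B sin 125° + T_C sin 282° = 0.
The known terms sum to (-56.86, 292.5) N, so -0.5736 T_B + 0.2079 T_C = 56.86 and 0.8192 T_B − 0.9781 T_C = -292.5.
Solving simultaneously: T_B = 13.31 N, T_C = 310.2 N.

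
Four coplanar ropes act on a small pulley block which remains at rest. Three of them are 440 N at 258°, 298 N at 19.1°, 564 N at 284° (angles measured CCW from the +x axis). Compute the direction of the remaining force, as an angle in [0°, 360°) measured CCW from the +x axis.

θ ≈ 110°

Sum the known components: ΣF_x = 326.6 N, ΣF_y = -880.1 N.
For equilibrium the remaining force must supply (−ΣF_x, −ΣF_y) = (-326.6, 880.1) N.
Magnitude = √((-326.6)² + (880.1)²) = 938.8 N; direction = atan2(880.1, -326.6) = 110.4°.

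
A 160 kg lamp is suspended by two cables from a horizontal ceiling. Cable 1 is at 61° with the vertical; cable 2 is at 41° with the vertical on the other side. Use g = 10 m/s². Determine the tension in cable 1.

T_1 ≈ 1070 N

Angles from the horizontal: cable 1 is 90° − 61° = 29°, cable 2 is 90° − 41° = 49°.
Weight W = 160 × 10 = 1600 N acts straight down.
Horizontal: T_1 cos 29° = T_2 cos 49°  →  T_2 = 1.333 T_1.
Vertical: T_1 sin 29° + T_2 sin 49° = 1600.
Substituting the horizontal relation into the vertical equation gives 1.491 T_1 = 1600, so T_1 = 1073 N.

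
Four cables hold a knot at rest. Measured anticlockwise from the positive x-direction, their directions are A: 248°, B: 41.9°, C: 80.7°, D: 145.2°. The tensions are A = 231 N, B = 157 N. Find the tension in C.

T_C ≈ 80.3 N

Resolve: ΣF_x = 231 cos 248° + 157 cos 41.9° + T_C cos 80.7° + T_D cos 145.2° = 0.
        ΣF_y = 231 sin 248° + 157 sin 41.9° + T_C sin 80.7° + T_D sin 145.2° = 0.
The known terms sum to (30.32, -109.3) N, so 0.1616 T_C − 0.8211 T_D = -30.32 and 0.9869 T_C + 0.5707 T_D = 109.3.
Solving simultaneously: T_C = 80.29 N, T_D = 52.73 N.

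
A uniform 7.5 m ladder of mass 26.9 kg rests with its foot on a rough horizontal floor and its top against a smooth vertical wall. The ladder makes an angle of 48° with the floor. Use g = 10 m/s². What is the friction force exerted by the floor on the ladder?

Torques about the foot: N_wall · 7.5 sin 48° = 26.9×10×3.75 cos 48° → N_wall = 121.1 N.
ΣF_x = 0: f_floor = N_wall = 121.1 N.

f ≈ 121 N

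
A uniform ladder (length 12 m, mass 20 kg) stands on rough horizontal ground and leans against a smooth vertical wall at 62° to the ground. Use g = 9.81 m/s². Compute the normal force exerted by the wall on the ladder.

N_wall ≈ 52.2 N

Torques about the foot: N_wall · 12 sin 62° = 20×9.81×6 cos 62° → N_wall = 52.161 N.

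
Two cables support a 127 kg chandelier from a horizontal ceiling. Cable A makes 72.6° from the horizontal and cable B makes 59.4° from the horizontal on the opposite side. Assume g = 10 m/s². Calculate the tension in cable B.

Weight W = 127 × 10 = 1270 N acts straight down.
Horizontal: T_A cos 72.6° = T_B cos 59.4°  →  T_A = 1.702 T_B.
Vertical: T_A sin 72.6° + T_B sin 59.4° = 1270.
Substituting the horizontal relation into the vertical equation gives 2.485 T_B = 1270, so T_B = 511 N.

T_B ≈ 511 N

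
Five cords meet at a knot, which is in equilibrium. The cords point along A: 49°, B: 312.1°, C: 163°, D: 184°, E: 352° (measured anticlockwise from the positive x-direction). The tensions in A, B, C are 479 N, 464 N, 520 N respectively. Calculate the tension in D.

Resolve: ΣF_x = 479 cos 49° + 464 cos 312.1° + 520 cos 163° + T_D cos 184° + T_E cos 352° = 0.
        ΣF_y = 479 sin 49° + 464 sin 312.1° + 520 sin 163° + T_D sin 184° + T_E sin 352° = 0.
The known terms sum to (128.1, 169.3) N, so -0.9976 T_D + 0.9903 T_E = -128.1 and -0.0698 T_D − 0.1392 T_E = -169.3.
Solving simultaneously: T_D = 891.9 N, T_E = 769.2 N.

T_D ≈ 892 N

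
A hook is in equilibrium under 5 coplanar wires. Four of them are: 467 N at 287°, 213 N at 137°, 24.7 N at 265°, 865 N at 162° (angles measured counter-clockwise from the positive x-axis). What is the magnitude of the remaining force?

F ≈ 846 N

Sum the known components: ΣF_x = -844.1 N, ΣF_y = -58.63 N.
For equilibrium the remaining force must supply (−ΣF_x, −ΣF_y) = (844.1, 58.63) N.
Magnitude = √((844.1)² + (58.63)²) = 846.1 N; direction = atan2(58.63, 844.1) = 4.0°.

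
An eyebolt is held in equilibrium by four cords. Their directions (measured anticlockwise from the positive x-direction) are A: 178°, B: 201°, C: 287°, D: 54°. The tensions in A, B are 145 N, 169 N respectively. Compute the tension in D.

T_D ≈ 383 N

Resolve: ΣF_x = 145 cos 178° + 169 cos 201° + T_C cos 287° + T_D cos 54° = 0.
        ΣF_y = 145 sin 178° + 169 sin 201° + T_C sin 287° + T_D sin 54° = 0.
The known terms sum to (-302.7, -55.5) N, so 0.2924 T_C + 0.5878 T_D = 302.7 and -0.9563 T_C + 0.8090 T_D = 55.5.
Solving simultaneously: T_C = 265.8 N, T_D = 382.8 N.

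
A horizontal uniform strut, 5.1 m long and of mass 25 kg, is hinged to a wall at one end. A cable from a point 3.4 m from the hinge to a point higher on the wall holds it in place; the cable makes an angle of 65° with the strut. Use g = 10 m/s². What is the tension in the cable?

T ≈ 207 N

Take torques about the hinge: T sin 65° · 3.4 = 25×10×2.55 = 637.5 N·m.
So T = 637.5 / (0.9063 × 3.4) = 206.88 N.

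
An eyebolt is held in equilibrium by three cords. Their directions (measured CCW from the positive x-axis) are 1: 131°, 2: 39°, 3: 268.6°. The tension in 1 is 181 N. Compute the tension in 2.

Resolve: ΣF_x = 181 cos 131° + T_2 cos 39° + T_3 cos 268.6° = 0.
        ΣF_y = 181 sin 131° + T_2 sin 39° + T_3 sin 268.6° = 0.
The known terms sum to (-118.7, 136.6) N, so 0.7771 T_2 − 0.0244 T_3 = 118.7 and 0.6293 T_2 − 0.9997 T_3 = -136.6.
Solving simultaneously: T_2 = 160.3 N, T_3 = 237.5 N.

T_2 ≈ 160 N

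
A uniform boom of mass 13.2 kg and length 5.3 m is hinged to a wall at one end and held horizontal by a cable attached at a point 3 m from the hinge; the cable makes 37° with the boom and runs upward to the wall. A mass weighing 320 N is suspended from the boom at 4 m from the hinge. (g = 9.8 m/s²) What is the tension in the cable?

T ≈ 899 N

Take torques about the hinge: T sin 37° · 3 = 13.2×9.8×2.65 + 320×4 = 1622.8 N·m.
So T = 1622.8 / (0.6018 × 3) = 898.84 N.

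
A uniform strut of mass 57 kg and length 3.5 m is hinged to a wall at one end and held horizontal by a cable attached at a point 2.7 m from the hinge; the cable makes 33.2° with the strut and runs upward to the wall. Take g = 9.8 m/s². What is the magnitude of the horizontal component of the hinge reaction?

H_x ≈ 553 N

Take torques about the hinge: T sin 33.2° · 2.7 = 57×9.8×1.75 = 977.55 N·m.
So T = 977.55 / (0.5476 × 2.7) = 661.21 N.
ΣF_x = 0: H_x = T cos 33.2° = 553.28 N.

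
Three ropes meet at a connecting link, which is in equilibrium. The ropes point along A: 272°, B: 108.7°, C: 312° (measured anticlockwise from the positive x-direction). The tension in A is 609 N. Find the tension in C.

Resolve: ΣF_x = 609 cos 272° + T_B cos 108.7° + T_C cos 312° = 0.
        ΣF_y = 609 sin 272° + T_B sin 108.7° + T_C sin 312° = 0.
The known terms sum to (21.25, -608.6) N, so -0.3206 T_B + 0.6691 T_C = -21.25 and 0.9472 T_B − 0.7431 T_C = 608.6.
Solving simultaneously: T_B = 989.7 N, T_C = 442.4 N.

T_C ≈ 442 N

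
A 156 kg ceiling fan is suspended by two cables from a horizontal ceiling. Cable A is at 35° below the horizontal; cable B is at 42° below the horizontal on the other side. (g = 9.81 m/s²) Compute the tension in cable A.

T_A ≈ 1170 N

Weight W = 156 × 9.81 = 1530 N acts straight down.
Horizontal: T_A cos 35° = T_B cos 42°  →  T_B = 1.102 T_A.
Vertical: T_A sin 35° + T_B sin 42° = 1530.
Substituting the horizontal relation into the vertical equation gives 1.311 T_A = 1530, so T_A = 1167 N.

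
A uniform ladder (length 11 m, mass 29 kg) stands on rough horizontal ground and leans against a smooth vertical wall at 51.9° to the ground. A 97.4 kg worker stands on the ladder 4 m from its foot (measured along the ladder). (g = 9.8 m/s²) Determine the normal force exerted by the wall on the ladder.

N_wall ≈ 384 N

Torques about the foot: N_wall · 11 sin 51.9° = 29×9.8×5.5 cos 51.9° + 97.4×9.8×4 cos 51.9° → N_wall = 383.58 N.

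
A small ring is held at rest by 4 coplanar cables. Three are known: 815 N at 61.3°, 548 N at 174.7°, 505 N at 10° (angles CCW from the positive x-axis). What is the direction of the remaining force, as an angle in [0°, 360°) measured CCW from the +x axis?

θ ≈ 248°

Sum the known components: ΣF_x = 343.1 N, ΣF_y = 853.2 N.
For equilibrium the remaining force must supply (−ΣF_x, −ΣF_y) = (-343.1, -853.2) N.
Magnitude = √((-343.1)² + (-853.2)²) = 919.6 N; direction = atan2(-853.2, -343.1) = 248.1°.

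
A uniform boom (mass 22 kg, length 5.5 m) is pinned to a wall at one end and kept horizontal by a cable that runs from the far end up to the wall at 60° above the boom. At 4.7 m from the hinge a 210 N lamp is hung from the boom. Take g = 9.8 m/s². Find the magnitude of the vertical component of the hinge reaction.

|H_y| ≈ 138 N

Take torques about the hinge: T sin 60° · 5.5 = 22×9.8×2.75 + 210×4.7 = 1579.9 N·m.
So T = 1579.9 / (0.8660 × 5.5) = 331.69 N.
ΣF_y = 0: H_y = (22×9.8 + 210) − T sin 60° = 425.6 − 287.25 = 138.35 N.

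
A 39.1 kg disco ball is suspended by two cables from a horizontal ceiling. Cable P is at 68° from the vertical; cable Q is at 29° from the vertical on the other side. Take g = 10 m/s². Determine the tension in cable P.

T_P ≈ 191 N

Angles from the horizontal: cable P is 90° − 68° = 22°, cable Q is 90° − 29° = 61°.
Weight W = 39.1 × 10 = 391 N acts straight down.
Horizontal: T_P cos 22° = T_Q cos 61°  →  T_Q = 1.912 T_P.
Vertical: T_P sin 22° + T_Q sin 61° = 391.
Substituting the horizontal relation into the vertical equation gives 2.047 T_P = 391, so T_P = 191 N.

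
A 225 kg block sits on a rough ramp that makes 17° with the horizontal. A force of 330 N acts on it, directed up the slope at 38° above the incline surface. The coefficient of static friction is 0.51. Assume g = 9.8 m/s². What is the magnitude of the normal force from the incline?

Axes along / perpendicular to the incline. W sin 17° = 644.7 N down-slope; W cos 17° = 2109 N into the surface.
Perpendicular: N = W cos 17° − P sin 38° = 2109 − 203.2 = 1905 N.
Along incline: P cos 38° + f = W sin 17° (friction acts up-slope) → f = 644.7 − 260 = 384.6 N.
|f| = 384.6 N ≤ μN = 971.8 N, so the block is indeed static.

N ≈ 1910 N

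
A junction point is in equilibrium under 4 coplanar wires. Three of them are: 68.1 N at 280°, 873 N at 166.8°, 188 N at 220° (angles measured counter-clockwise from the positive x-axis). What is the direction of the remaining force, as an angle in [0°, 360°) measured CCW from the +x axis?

Sum the known components: ΣF_x = -982.1 N, ΣF_y = 11.44 N.
For equilibrium the remaining force must supply (−ΣF_x, −ΣF_y) = (982.1, -11.44) N.
Magnitude = √((982.1)² + (-11.44)²) = 982.2 N; direction = atan2(-11.44, 982.1) = 359.3°.

θ ≈ 359°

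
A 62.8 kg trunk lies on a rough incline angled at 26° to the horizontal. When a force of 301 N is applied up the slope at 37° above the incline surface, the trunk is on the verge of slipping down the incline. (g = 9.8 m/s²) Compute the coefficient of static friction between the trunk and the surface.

On the verge of sliding down the incline, friction is at its maximum μN and acts up the slope.
Perpendicular to incline: N = W cos 26° − P sin 37° = 553.2 − 181.1 = 372 N.
Along incline: P cos 37° + μN = W sin 26° → μ = (W sin 26° − P cos 37°) / N = 0.07904.

μ ≈ 0.0790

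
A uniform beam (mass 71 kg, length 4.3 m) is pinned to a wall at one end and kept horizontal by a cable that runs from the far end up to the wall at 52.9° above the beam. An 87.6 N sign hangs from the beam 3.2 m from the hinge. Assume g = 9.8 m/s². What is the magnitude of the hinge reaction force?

Take torques about the hinge: T sin 52.9° · 4.3 = 71×9.8×2.15 + 87.6×3.2 = 1776.3 N·m.
So T = 1776.3 / (0.7976 × 4.3) = 517.93 N.
ΣF_x = 0: H_x = T cos 52.9° = 312.42 N.
ΣF_y = 0: H_y = (71×9.8 + 87.6) − T sin 52.9° = 783.4 − 413.09 = 370.31 N.
|H| = √(H_x² + H_y²) = √((312.42)² + (370.31)²) = 484.49 N.

|H| ≈ 484 N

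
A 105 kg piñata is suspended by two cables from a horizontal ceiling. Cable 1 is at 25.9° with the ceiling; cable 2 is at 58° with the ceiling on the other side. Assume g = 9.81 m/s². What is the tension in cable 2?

T_2 ≈ 932 N

Weight W = 105 × 9.81 = 1030 N acts straight down.
Horizontal: T_1 cos 25.9° = T_2 cos 58°  →  T_1 = 0.5891 T_2.
Vertical: T_1 sin 25.9° + T_2 sin 58° = 1030.
Substituting the horizontal relation into the vertical equation gives 1.105 T_2 = 1030, so T_2 = 931.9 N.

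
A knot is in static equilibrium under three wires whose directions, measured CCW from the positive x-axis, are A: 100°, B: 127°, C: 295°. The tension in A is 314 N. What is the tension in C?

T_C ≈ 686 N

Resolve: ΣF_x = 314 cos 100° + T_B cos 127° + T_C cos 295° = 0.
        ΣF_y = 314 sin 100° + T_B sin 127° + T_C sin 295° = 0.
The known terms sum to (-54.53, 309.2) N, so -0.6018 T_B + 0.4226 T_C = 54.53 and 0.7986 T_B − 0.9063 T_C = -309.2.
Solving simultaneously: T_B = 390.9 N, T_C = 685.6 N.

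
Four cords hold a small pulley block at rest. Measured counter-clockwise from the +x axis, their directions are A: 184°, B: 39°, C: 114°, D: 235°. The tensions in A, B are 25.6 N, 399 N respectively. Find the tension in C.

T_C ≈ 105 N

Resolve: ΣF_x = 25.6 cos 184° + 399 cos 39° + T_C cos 114° + T_D cos 235° = 0.
        ΣF_y = 25.6 sin 184° + 399 sin 39° + T_C sin 114° + T_D sin 235° = 0.
The known terms sum to (284.5, 249.3) N, so -0.4067 T_C − 0.5736 T_D = -284.5 and 0.9135 T_C − 0.8192 T_D = -249.3.
Solving simultaneously: T_C = 105.1 N, T_D = 421.6 N.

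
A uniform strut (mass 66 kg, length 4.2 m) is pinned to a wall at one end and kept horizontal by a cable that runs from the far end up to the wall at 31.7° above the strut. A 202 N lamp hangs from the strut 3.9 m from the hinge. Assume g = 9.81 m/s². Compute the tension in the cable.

Take torques about the hinge: T sin 31.7° · 4.2 = 66×9.81×2.1 + 202×3.9 = 2147.5 N·m.
So T = 2147.5 / (0.5255 × 4.2) = 973.03 N.

T ≈ 973 N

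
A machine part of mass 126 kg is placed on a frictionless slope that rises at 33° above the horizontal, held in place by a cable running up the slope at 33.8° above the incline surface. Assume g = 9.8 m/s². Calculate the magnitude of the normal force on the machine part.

Take axes along and perpendicular to the incline. Weight components: W sin 33° = 672.5 N down-slope, W cos 33° = 1036 N into the surface.
Along incline: T cos 33.8° = W sin 33° → T = 809.3 N.
Perpendicular: N = W cos 33° − T sin 33.8° = 585.4 N.

N ≈ 585 N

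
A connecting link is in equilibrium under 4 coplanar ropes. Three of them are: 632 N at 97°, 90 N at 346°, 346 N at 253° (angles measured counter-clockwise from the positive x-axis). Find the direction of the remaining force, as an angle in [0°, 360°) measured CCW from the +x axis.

Sum the known components: ΣF_x = -90.86 N, ΣF_y = 274.6 N.
For equilibrium the remaining force must supply (−ΣF_x, −ΣF_y) = (90.86, -274.6) N.
Magnitude = √((90.86)² + (-274.6)²) = 289.3 N; direction = atan2(-274.6, 90.86) = 288.3°.

θ ≈ 288°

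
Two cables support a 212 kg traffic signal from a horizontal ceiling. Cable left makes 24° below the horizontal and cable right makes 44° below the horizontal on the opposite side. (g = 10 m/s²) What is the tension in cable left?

Weight W = 212 × 10 = 2120 N acts straight down.
Horizontal: T_left cos 24° = T_right cos 44°  →  T_right = 1.27 T_left.
Vertical: T_left sin 24° + T_right sin 44° = 2120.
Substituting the horizontal relation into the vertical equation gives 1.289 T_left = 2120, so T_left = 1645 N.

T_left ≈ 1640 N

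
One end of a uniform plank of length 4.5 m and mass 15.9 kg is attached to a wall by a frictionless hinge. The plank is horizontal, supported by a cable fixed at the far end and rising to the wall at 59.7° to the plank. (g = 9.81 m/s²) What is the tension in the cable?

T ≈ 90.3 N

Take torques about the hinge: T sin 59.7° · 4.5 = 15.9×9.81×2.25 = 350.95 N·m.
So T = 350.95 / (0.8634 × 4.5) = 90.329 N.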